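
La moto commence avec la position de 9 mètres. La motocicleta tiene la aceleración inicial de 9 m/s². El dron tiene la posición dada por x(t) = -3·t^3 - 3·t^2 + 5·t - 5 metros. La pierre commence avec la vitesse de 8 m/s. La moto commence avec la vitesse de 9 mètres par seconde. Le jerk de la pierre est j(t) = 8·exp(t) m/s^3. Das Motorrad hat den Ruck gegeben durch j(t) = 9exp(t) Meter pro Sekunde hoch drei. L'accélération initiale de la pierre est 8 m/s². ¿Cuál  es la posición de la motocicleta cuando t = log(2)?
Partiendo de la sacudida j(t) = 9·exp(t), tomamos 3 antiderivadas. Tomando ∫j(t)dt y aplicando a(0) = 9, encontramos a(t) = 9·exp(t). La integral de la aceleración, con v(0) = 9, da la velocidad: v(t) = 9·exp(t). La integral de la velocidad, con x(0) = 9, da la posición: x(t) = 9·exp(t). Usando x(t) = 9·exp(t) y sustituyendo t = log(2), encontramos x = 18.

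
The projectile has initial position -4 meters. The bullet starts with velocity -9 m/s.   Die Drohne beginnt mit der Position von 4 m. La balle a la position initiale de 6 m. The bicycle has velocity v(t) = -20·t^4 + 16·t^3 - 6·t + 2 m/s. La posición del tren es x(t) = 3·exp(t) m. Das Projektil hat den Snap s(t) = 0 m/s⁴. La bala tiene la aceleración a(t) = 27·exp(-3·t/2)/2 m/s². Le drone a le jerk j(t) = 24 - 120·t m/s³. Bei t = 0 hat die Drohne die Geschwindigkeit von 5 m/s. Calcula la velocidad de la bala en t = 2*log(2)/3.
Necesitamos integrar nuestra ecuación de la aceleración a(t) = 27·exp(-3·t/2)/2 1 vez. La integral de la aceleración, con v(0) = -9, da la velocidad: v(t) = -9·exp(-3·t/2). Tenemos la velocidad v(t) = -9·exp(-3·t/2). Sustituyendo t = 2*log(2)/3: v(2*log(2)/3) = -9/2.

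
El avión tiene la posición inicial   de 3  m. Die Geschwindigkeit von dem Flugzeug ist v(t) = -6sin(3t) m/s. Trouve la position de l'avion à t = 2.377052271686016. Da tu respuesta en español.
Para resolver esto, necesitamos tomar 1 integral de nuestra ecuación de la velocidad v(t) = -6·sin(3·t). La antiderivada de la velocidad, con x(0) = 3, da la posición: x(t) = 2·cos(3·t) + 1. De la ecuación de la posición x(t) = 2·cos(3·t) + 1, sustituimos t = 2.377052271686016 para obtener x = 2.32301150676078.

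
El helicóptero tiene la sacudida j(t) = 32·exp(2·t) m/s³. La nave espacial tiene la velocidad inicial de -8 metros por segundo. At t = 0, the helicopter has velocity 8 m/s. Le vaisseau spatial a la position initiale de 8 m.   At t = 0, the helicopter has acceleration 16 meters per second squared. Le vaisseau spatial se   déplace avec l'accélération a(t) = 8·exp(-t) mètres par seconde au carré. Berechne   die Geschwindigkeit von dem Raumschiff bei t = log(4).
Ausgehend von der Beschleunigung a(t) = 8·exp(-t), nehmen wir 1 Stammfunktion. Das Integral von der Beschleunigung, mit v(0) = -8, ergibt die Geschwindigkeit: v(t) = -8·exp(-t). Wir haben die Geschwindigkeit v(t) = -8·exp(-t). Durch Einsetzen von t = log(4): v(log(4)) = -2.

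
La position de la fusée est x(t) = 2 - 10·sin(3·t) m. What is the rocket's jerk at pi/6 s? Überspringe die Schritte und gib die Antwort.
At t = pi/6, j = 0.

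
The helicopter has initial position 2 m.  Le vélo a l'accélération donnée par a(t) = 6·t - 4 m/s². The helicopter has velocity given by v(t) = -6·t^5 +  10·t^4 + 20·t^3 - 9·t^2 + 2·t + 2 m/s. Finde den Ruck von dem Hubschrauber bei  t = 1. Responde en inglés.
To solve this, we need to take 2 derivatives of our velocity equation v(t) = -6·t^5 + 10·t^4 + 20·t^3 - 9·t^2 + 2·t + 2. Taking d/dt of v(t), we find a(t) = -30·t^4 + 40·t^3 + 60·t^2 - 18·t + 2. Taking d/dt of a(t), we find j(t) = -120·t^3 + 120·t^2 + 120·t - 18. From the given jerk equation j(t) = -120·t^3 + 120·t^2 + 120·t - 18, we substitute t = 1 to get j = 102.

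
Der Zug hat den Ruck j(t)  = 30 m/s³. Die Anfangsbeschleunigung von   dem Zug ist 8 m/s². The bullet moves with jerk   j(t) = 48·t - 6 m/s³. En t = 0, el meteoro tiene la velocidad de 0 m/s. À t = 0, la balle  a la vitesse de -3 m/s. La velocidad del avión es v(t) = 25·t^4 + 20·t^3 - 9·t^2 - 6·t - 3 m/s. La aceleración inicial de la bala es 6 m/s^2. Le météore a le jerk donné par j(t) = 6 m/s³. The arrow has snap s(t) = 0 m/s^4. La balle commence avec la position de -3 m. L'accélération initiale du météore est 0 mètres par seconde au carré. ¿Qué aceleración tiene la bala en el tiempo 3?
Necesitamos integrar nuestra ecuación de la sacudida j(t) = 48·t - 6 1 vez. La antiderivada de la sacudida es la aceleración. Usando a(0) = 6, obtenemos a(t) = 24·t^2 - 6·t + 6. De la ecuación de la aceleración a(t) = 24·t^2 - 6·t + 6, sustituimos t = 3 para obtener a = 204.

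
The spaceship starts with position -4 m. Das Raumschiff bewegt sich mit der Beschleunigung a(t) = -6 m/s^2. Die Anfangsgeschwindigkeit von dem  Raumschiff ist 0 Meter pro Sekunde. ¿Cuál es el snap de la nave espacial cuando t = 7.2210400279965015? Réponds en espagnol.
Partiendo de la aceleración a(t) = -6, tomamos 2 derivadas. La derivada de la aceleración da la sacudida: j(t) = 0. Tomando d/dt de j(t), encontramos s(t) = 0. De la ecuación del snap s(t) = 0, sustituimos t = 7.2210400279965015 para obtener s = 0.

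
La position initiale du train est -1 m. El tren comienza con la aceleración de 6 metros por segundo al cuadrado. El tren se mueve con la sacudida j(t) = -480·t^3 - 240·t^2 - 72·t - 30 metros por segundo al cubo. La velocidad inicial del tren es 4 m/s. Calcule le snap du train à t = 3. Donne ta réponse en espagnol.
Para resolver esto, necesitamos tomar 1 derivada de nuestra ecuación de la sacudida j(t) = -480·t^3 - 240·t^2 - 72·t - 30. Derivando la sacudida, obtenemos el snap: s(t) = -1440·t^2 - 480·t - 72. De la ecuación del snap s(t) = -1440·t^2 - 480·t - 72, sustituimos t = 3 para obtener s = -14472.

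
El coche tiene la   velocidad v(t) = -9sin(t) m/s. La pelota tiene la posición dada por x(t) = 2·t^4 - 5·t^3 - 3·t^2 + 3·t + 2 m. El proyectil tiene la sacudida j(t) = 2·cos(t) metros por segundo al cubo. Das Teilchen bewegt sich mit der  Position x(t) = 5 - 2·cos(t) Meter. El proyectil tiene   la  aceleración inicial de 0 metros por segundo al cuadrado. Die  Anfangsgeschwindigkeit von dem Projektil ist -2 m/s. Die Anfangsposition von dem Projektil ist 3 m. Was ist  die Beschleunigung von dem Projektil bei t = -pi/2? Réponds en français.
Nous devons intégrer notre équation du jerk j(t) = 2·cos(t) 1 fois. La primitive du jerk, avec a(0) = 0, donne l'accélération: a(t) = 2·sin(t). Nous avons l'accélération a(t) = 2·sin(t). En substituant t = -pi/2: a(-pi/2) = -2.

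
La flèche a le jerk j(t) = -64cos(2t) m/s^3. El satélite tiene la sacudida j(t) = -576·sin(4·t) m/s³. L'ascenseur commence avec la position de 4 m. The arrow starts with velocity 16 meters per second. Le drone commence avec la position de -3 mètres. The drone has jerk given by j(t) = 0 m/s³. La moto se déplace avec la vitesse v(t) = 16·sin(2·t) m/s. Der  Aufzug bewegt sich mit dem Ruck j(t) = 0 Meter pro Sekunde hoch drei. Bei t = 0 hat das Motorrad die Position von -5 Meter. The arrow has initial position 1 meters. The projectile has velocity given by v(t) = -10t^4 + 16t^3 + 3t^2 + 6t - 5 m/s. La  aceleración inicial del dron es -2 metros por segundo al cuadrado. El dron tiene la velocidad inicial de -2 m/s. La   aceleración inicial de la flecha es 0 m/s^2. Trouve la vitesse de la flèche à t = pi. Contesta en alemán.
Um dies zu lösen, müssen wir 2 Stammfunktionen unserer Gleichung für den Ruck j(t) = -64·cos(2·t) finden. Mit ∫j(t)dt und Anwendung von a(0) = 0, finden wir a(t) = -32·sin(2·t). Die Stammfunktion von der Beschleunigung, mit v(0) = 16, ergibt die Geschwindigkeit: v(t) = 16·cos(2·t). Mit v(t) = 16·cos(2·t) und Einsetzen von t = pi, finden wir v = 16.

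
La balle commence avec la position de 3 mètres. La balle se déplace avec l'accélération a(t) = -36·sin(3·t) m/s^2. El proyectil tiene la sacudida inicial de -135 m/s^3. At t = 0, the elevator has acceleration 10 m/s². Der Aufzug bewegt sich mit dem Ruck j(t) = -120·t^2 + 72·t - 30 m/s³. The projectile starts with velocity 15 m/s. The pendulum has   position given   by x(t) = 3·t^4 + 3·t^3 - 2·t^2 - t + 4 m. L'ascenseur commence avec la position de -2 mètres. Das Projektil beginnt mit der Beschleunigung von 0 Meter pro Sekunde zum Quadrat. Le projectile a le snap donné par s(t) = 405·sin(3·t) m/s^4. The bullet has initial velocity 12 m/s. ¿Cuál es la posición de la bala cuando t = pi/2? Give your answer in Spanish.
Necesitamos integrar nuestra ecuación de la aceleración a(t) = -36·sin(3·t) 2 veces. La antiderivada de la aceleración es la velocidad. Usando v(0) = 12, obtenemos v(t) = 12·cos(3·t). La integral de la velocidad, con x(0) = 3, da la posición: x(t) = 4·sin(3·t) + 3. Tenemos la posición x(t) = 4·sin(3·t) + 3. Sustituyendo t = pi/2: x(pi/2) = -1.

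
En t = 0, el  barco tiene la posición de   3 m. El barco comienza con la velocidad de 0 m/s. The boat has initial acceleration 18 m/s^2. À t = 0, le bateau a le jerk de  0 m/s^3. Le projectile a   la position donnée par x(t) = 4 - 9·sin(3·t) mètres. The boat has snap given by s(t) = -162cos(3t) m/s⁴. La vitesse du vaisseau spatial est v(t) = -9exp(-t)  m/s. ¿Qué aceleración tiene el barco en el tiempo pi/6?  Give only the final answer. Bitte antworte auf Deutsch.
Bei t = pi/6, a = 0.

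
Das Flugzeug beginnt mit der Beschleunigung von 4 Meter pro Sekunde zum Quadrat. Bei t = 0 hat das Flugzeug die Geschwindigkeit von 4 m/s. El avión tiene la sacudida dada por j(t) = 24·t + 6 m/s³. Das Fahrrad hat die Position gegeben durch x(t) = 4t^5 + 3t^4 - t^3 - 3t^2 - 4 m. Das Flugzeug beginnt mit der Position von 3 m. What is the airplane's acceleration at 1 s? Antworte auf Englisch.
To find the answer, we compute 1 antiderivative of j(t) = 24·t + 6. The integral of jerk, with a(0) = 4, gives acceleration: a(t) = 12·t^2 + 6·t + 4. Using a(t) = 12·t^2 + 6·t + 4 and substituting t = 1, we find a = 22.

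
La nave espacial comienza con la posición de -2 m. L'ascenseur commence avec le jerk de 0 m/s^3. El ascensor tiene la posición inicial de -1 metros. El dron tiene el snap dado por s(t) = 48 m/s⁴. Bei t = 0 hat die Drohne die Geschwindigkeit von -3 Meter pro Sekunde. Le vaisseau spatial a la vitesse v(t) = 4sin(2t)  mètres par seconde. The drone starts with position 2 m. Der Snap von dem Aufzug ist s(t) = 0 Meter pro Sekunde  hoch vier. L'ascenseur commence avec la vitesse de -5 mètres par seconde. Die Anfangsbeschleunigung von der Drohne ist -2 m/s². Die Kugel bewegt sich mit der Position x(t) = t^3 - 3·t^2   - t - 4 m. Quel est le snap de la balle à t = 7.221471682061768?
En partant de la position x(t) = t^3 - 3·t^2 - t - 4, nous prenons 4 dérivées. La dérivée de la position donne la vitesse: v(t) = 3·t^2 - 6·t - 1. La dérivée de la vitesse donne l'accélération: a(t) = 6·t - 6. En prenant d/dt de a(t), nous trouvons j(t) = 6. La dérivée du jerk donne le snap: s(t) = 0. De l'équation du snap s(t) = 0, nous substituons t = 7.221471682061768 pour obtenir s = 0.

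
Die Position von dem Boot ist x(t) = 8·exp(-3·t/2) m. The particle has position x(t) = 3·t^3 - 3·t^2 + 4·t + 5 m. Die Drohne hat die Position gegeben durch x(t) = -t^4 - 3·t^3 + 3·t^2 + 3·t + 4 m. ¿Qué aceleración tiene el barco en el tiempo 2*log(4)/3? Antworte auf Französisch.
En partant de la position x(t) = 8·exp(-3·t/2), nous prenons 2 dérivées. En dérivant la position, nous obtenons la vitesse: v(t) = -12·exp(-3·t/2). En prenant d/dt de v(t), nous trouvons a(t) = 18·exp(-3·t/2). De l'équation de l'accélération a(t) = 18·exp(-3·t/2), nous substituons t = 2*log(4)/3 pour obtenir a = 9/2.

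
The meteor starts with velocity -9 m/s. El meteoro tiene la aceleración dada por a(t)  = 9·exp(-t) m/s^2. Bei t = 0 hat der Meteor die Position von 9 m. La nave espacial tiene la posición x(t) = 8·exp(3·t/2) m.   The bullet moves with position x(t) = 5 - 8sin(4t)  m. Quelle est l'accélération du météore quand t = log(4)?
De l'équation de l'accélération a(t) = 9·exp(-t), nous substituons t = log(4) pour obtenir a = 9/4.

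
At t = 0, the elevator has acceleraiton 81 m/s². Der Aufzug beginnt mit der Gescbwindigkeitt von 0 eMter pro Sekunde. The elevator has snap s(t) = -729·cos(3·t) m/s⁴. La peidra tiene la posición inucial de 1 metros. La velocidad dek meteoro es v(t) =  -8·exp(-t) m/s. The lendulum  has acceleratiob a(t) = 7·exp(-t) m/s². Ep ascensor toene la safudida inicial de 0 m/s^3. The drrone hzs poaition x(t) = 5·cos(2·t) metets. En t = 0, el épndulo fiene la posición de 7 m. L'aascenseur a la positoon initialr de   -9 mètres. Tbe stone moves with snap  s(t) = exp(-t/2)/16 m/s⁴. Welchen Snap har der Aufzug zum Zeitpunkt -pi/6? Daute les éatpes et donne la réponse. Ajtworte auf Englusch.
The answer is 0.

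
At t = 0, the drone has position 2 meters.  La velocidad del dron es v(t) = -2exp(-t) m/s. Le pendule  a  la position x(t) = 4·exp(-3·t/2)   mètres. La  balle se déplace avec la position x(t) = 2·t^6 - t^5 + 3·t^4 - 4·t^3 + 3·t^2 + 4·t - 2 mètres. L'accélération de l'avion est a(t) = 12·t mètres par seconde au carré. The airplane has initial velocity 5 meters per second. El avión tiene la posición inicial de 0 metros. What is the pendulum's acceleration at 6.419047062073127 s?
Starting from position x(t) = 4·exp(-3·t/2), we take 2 derivatives. Differentiating position, we get velocity: v(t) = -6·exp(-3·t/2). Taking d/dt of v(t), we find a(t) = 9·exp(-3·t/2). From the given acceleration equation a(t) = 9·exp(-3·t/2), we substitute t = 6.419047062073127 to get a = 0.000592389609274965.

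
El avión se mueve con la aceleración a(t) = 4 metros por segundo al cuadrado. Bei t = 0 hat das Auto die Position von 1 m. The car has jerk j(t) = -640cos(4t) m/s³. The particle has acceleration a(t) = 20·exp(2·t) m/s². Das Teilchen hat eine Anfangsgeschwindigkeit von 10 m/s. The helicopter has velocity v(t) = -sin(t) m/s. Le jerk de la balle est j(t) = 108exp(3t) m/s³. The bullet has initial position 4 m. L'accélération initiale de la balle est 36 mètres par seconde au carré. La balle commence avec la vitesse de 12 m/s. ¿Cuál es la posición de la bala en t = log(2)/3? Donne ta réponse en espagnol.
Partiendo de la sacudida j(t) = 108·exp(3·t), tomamos 3 integrales. Integrando la sacudida y usando la condición inicial a(0) = 36, obtenemos a(t) = 36·exp(3·t). La antiderivada de la aceleración es la velocidad. Usando v(0) = 12, obtenemos v(t) = 12·exp(3·t). Integrando la velocidad y usando la condición inicial x(0) = 4, obtenemos x(t) = 4·exp(3·t). De la ecuación de la posición x(t) = 4·exp(3·t), sustituimos t = log(2)/3 para obtener x = 8.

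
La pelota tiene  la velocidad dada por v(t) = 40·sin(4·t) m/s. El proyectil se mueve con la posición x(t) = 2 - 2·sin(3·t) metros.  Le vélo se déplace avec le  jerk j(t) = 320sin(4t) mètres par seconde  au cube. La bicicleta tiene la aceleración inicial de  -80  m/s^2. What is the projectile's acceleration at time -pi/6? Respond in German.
Um dies zu lösen, müssen wir 2 Ableitungen unserer Gleichung für die Position x(t) = 2 - 2·sin(3·t) nehmen. Mit d/dt von x(t) finden wir v(t) = -6·cos(3·t). Durch Ableiten von der Geschwindigkeit erhalten wir die Beschleunigung: a(t) = 18·sin(3·t). Wir haben die Beschleunigung a(t) = 18·sin(3·t). Durch Einsetzen von t = -pi/6: a(-pi/6) = -18.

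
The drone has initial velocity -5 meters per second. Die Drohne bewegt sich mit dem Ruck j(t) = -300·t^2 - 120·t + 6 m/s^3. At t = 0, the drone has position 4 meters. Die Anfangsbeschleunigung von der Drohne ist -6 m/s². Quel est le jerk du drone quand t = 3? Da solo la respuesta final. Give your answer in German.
Die Antwort ist -3054.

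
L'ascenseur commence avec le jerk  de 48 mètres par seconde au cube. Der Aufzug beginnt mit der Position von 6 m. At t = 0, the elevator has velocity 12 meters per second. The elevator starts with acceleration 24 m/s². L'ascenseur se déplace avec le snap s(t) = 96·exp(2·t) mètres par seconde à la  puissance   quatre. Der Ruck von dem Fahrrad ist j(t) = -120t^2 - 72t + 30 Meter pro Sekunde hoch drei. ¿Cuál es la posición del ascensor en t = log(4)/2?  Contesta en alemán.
Wir müssen unsere Gleichung für den Snap s(t) = 96·exp(2·t) 4-mal integrieren. Durch Integration von dem Snap und Verwendung der Anfangsbedingung j(0) = 48, erhalten wir j(t) = 48·exp(2·t). Die Stammfunktion von dem Ruck, mit a(0) = 24, ergibt die Beschleunigung: a(t) = 24·exp(2·t). Das Integral von der Beschleunigung ist die Geschwindigkeit. Mit v(0) = 12 erhalten wir v(t) = 12·exp(2·t). Das Integral von der Geschwindigkeit, mit x(0) = 6, ergibt die Position: x(t) = 6·exp(2·t). Mit x(t) = 6·exp(2·t) und Einsetzen von t = log(4)/2, finden wir x = 24.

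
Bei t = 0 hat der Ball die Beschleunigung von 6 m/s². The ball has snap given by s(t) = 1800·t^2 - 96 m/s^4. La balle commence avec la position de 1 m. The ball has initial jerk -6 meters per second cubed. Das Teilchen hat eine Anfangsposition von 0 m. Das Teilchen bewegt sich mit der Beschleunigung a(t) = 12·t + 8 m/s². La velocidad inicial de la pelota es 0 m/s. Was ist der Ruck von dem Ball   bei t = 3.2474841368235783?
Um dies zu lösen, müssen wir 1 Integral unserer Gleichung für den Snap s(t) = 1800·t^2 - 96 finden. Das Integral von dem Snap ist der Ruck. Mit j(0) = -6 erhalten wir j(t) = 600·t^3 - 96·t - 6. Aus der Gleichung für den Ruck j(t) = 600·t^3 - 96·t - 6, setzen wir t = 3.2474841368235783 ein und erhalten j = 20231.3206926386.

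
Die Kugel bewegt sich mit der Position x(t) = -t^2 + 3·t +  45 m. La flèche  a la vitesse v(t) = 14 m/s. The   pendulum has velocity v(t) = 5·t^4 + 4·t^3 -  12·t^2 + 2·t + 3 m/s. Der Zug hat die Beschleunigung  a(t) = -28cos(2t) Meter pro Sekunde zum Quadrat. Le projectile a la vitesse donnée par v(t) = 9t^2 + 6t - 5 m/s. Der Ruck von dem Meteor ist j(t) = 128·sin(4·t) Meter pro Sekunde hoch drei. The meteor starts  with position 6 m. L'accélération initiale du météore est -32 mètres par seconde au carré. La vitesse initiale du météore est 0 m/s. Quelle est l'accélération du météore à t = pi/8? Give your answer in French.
Nous devons trouver l'intégrale de notre équation du jerk j(t) = 128·sin(4·t) 1 fois. La primitive du jerk, avec a(0) = -32, donne l'accélération: a(t) = -32·cos(4·t). De l'équation de l'accélération a(t) = -32·cos(4·t), nous substituons t = pi/8 pour obtenir a = 0.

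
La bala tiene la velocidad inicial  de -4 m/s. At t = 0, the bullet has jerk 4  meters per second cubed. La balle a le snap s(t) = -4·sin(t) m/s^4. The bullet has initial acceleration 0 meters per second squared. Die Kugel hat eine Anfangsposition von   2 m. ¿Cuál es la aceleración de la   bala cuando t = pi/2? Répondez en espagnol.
Para resolver esto, necesitamos tomar 2 integrales de nuestra ecuación del snap s(t) = -4·sin(t). Integrando el snap y usando la condición inicial j(0) = 4, obtenemos j(t) = 4·cos(t). La integral de la sacudida, con a(0) = 0, da la aceleración: a(t) = 4·sin(t). Tenemos la aceleración a(t) = 4·sin(t). Sustituyendo t = pi/2: a(pi/2) = 4.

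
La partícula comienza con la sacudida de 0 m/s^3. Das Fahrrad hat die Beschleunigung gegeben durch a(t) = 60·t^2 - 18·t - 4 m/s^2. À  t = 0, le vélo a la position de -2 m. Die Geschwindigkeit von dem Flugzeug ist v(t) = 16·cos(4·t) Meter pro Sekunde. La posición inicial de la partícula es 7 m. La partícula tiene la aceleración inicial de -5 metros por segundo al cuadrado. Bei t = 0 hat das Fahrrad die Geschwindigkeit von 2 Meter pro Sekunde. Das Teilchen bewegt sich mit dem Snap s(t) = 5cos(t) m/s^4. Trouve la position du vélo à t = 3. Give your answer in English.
Starting from acceleration a(t) = 60·t^2 - 18·t - 4, we take 2 integrals. The antiderivative of acceleration is velocity. Using v(0) = 2, we get v(t) = 20·t^3 - 9·t^2 - 4·t + 2. Taking ∫v(t)dt and applying x(0) = -2, we find x(t) = 5·t^4 - 3·t^3 - 2·t^2 + 2·t - 2. We have position x(t) = 5·t^4 - 3·t^3 - 2·t^2 + 2·t - 2. Substituting t = 3: x(3) = 310.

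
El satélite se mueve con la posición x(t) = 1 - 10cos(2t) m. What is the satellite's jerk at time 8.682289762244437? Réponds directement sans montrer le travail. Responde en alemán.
Bei t = 8.682289762244437, j = 79.7055783556709.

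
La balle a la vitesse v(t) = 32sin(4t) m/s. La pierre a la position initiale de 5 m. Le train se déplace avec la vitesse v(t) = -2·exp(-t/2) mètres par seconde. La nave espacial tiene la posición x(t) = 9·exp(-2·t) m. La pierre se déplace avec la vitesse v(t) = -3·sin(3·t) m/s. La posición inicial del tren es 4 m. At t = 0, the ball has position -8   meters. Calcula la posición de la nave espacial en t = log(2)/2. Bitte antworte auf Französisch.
Nous avons la position x(t) = 9·exp(-2·t). En substituant t = log(2)/2: x(log(2)/2) = 9/2.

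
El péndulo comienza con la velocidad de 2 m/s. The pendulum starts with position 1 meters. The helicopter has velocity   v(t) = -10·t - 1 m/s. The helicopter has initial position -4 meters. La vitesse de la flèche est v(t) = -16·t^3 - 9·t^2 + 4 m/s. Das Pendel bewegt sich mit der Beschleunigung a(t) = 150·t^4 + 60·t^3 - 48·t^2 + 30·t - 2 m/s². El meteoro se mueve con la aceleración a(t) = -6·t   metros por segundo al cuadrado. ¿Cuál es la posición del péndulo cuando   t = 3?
Partiendo de la aceleración a(t) = 150·t^4 + 60·t^3 - 48·t^2 + 30·t - 2, tomamos 2 antiderivadas. La antiderivada de la aceleración es la velocidad. Usando v(0) = 2, obtenemos v(t) = 30·t^5 + 15·t^4 - 16·t^3 + 15·t^2 - 2·t + 2. Integrando la velocidad y usando la condición inicial x(0) = 1, obtenemos x(t) = 5·t^6 + 3·t^5 - 4·t^4 + 5·t^3 - t^2 + 2·t + 1. De la ecuación de la posición x(t) = 5·t^6 + 3·t^5 - 4·t^4 + 5·t^3 - t^2 + 2·t + 1, sustituimos t = 3 para obtener x = 4183.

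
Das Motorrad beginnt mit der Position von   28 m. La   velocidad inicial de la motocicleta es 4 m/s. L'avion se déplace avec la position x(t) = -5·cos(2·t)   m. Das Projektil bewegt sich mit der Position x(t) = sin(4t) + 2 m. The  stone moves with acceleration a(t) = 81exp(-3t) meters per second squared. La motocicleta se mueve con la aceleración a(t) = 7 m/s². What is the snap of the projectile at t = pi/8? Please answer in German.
Ausgehend von der Position x(t) = sin(4·t) + 2, nehmen wir 4 Ableitungen. Die Ableitung von der Position ergibt die Geschwindigkeit: v(t) = 4·cos(4·t). Die Ableitung von der Geschwindigkeit ergibt die Beschleunigung: a(t) = -16·sin(4·t). Die Ableitung von der Beschleunigung ergibt den Ruck: j(t) = -64·cos(4·t). Die Ableitung von dem Ruck ergibt den Snap: s(t) = 256·sin(4·t). Wir haben den Snap s(t) = 256·sin(4·t). Durch Einsetzen von t = pi/8: s(pi/8) = 256.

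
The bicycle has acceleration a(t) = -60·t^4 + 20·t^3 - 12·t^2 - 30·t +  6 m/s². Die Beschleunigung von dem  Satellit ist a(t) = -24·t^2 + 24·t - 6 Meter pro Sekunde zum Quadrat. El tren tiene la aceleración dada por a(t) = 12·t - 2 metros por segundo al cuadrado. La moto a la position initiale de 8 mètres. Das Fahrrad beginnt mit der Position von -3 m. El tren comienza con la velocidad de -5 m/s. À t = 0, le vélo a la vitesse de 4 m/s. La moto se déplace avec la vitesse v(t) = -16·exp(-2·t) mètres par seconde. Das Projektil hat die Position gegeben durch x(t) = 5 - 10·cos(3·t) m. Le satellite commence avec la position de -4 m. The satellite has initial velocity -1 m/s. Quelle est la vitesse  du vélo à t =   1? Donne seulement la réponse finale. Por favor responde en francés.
La vitesse à t = 1 est v = -16.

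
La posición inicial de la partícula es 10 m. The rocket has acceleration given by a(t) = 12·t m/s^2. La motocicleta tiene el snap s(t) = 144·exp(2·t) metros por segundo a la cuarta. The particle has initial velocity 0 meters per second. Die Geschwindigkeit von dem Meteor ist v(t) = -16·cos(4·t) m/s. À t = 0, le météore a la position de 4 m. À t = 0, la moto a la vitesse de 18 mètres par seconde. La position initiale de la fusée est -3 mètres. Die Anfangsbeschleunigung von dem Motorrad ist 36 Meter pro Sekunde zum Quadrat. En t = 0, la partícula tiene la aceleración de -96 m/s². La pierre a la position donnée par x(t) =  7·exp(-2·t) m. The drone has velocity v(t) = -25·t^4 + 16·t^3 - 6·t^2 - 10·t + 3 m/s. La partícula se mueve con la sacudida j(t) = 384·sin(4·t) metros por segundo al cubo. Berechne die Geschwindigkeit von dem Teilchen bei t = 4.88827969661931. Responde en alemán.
Um dies zu lösen, müssen wir 2 Stammfunktionen unserer Gleichung für den Ruck j(t) = 384·sin(4·t) finden. Durch Integration von dem Ruck und Verwendung der Anfangsbedingung a(0) = -96, erhalten wir a(t) = -96·cos(4·t). Die Stammfunktion von der Beschleunigung, mit v(0) = 0, ergibt die Geschwindigkeit: v(t) = -24·sin(4·t). Mit v(t) = -24·sin(4·t) und Einsetzen von t = 4.88827969661931, finden wir v = -15.5265269289008.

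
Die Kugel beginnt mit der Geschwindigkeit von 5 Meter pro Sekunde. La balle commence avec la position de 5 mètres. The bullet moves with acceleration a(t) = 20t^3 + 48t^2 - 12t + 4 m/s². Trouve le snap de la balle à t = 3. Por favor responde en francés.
Nous devons dériver notre équation de l'accélération a(t) = 20·t^3 + 48·t^2 - 12·t + 4 2 fois. En dérivant l'accélération, nous obtenons le jerk: j(t) = 60·t^2 + 96·t - 12. La dérivée du jerk donne le snap: s(t) = 120·t + 96. En utilisant s(t) = 120·t + 96 et en substituant t = 3, nous trouvons s = 456.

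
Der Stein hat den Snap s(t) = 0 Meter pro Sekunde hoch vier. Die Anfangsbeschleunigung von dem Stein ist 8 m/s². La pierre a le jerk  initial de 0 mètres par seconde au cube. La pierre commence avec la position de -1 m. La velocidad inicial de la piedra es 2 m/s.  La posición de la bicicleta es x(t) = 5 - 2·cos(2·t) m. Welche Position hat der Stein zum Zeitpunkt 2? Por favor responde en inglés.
Starting from snap s(t) = 0, we take 4 integrals. The integral of snap is jerk. Using j(0) = 0, we get j(t) = 0. Integrating jerk and using the initial condition a(0) = 8, we get a(t) = 8. The integral of acceleration, with v(0) = 2, gives velocity: v(t) = 8·t + 2. The integral of velocity, with x(0) = -1, gives position: x(t) = 4·t^2 + 2·t - 1. We have position x(t) = 4·t^2 + 2·t - 1. Substituting t = 2: x(2) = 19.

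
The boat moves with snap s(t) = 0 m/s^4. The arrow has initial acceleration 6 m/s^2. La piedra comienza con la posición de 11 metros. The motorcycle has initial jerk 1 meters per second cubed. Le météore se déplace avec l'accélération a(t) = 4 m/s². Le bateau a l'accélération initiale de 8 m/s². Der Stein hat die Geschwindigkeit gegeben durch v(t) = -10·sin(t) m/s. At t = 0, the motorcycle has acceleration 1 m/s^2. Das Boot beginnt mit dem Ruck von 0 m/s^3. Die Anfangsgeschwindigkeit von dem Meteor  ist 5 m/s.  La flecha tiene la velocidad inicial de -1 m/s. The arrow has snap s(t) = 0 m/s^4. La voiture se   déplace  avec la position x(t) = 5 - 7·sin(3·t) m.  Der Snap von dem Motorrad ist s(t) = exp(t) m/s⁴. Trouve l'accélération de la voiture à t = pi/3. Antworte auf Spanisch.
Partiendo de la posición x(t) = 5 - 7·sin(3·t), tomamos 2 derivadas. Derivando la posición, obtenemos la velocidad: v(t) = -21·cos(3·t). Tomando d/dt de v(t), encontramos a(t) = 63·sin(3·t). Usando a(t) = 63·sin(3·t) y sustituyendo t = pi/3, encontramos a = 0.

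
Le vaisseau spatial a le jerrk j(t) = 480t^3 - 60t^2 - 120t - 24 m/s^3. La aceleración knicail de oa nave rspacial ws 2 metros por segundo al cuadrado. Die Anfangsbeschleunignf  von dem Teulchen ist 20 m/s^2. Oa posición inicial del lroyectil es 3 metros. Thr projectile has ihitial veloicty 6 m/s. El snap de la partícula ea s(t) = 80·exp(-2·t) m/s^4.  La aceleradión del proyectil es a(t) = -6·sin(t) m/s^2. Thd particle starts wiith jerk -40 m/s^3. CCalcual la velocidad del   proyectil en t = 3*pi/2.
Necesitamos integrar nuestra ecuación de la aceleración a(t) = -6·sin(t) 1 vez. La antiderivada de la aceleración, con v(0) = 6, da la velocidad: v(t) = 6·cos(t). Tenemos la velocidad v(t) = 6·cos(t). Sustituyendo t = 3*pi/2: v(3*pi/2) = 0.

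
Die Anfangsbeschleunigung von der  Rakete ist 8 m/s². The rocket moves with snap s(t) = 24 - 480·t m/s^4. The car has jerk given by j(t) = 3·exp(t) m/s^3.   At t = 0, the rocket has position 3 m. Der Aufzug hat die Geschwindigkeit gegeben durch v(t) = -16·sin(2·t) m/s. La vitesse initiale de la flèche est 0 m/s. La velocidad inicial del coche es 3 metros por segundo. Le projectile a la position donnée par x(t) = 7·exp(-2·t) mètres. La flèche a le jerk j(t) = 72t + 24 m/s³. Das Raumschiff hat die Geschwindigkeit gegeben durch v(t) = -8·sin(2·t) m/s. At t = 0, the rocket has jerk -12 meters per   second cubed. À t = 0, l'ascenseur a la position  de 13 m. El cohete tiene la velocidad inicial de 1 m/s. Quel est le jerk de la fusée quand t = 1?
Nous devons trouver la primitive de notre équation du snap s(t) = 24 - 480·t 1 fois. La primitive du snap, avec j(0) = -12, donne le jerk: j(t) = -240·t^2 + 24·t - 12. Nous avons le jerk j(t) = -240·t^2 + 24·t - 12. En substituant t = 1: j(1) = -228.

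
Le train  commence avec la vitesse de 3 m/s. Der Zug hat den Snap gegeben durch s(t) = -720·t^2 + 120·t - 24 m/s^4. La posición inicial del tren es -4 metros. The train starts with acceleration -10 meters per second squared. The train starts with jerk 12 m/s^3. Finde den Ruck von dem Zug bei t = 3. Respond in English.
Starting from snap s(t) = -720·t^2 + 120·t - 24, we take 1 integral. The antiderivative of snap, with j(0) = 12, gives jerk: j(t) = -240·t^3 + 60·t^2 - 24·t + 12. Using j(t) = -240·t^3 + 60·t^2 - 24·t + 12 and substituting t = 3, we find j = -6000.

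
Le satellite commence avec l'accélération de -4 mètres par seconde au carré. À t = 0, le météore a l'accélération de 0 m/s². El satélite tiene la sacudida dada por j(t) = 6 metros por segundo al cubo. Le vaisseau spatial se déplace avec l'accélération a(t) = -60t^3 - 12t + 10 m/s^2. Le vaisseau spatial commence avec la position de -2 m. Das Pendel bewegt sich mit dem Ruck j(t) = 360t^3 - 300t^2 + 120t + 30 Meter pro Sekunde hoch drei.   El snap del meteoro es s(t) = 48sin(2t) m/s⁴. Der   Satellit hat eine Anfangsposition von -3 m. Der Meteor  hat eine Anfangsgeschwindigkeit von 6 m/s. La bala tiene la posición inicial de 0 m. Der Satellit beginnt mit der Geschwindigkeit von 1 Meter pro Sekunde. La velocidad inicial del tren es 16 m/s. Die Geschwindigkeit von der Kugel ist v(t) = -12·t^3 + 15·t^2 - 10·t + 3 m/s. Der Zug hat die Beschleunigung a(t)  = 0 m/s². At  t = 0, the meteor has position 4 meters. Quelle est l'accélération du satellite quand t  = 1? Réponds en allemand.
Ausgehend von dem Ruck j(t) = 6, nehmen wir 1 Stammfunktion. Die Stammfunktion von dem Ruck, mit a(0) = -4, ergibt die Beschleunigung: a(t) = 6·t - 4. Wir haben die Beschleunigung a(t) = 6·t - 4. Durch Einsetzen von t = 1: a(1) = 2.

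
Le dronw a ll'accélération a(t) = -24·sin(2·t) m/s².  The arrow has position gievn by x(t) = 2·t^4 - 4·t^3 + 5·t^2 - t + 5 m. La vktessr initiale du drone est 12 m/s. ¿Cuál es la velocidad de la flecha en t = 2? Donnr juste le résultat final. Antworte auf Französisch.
La vitesse à t = 2 est v = 35.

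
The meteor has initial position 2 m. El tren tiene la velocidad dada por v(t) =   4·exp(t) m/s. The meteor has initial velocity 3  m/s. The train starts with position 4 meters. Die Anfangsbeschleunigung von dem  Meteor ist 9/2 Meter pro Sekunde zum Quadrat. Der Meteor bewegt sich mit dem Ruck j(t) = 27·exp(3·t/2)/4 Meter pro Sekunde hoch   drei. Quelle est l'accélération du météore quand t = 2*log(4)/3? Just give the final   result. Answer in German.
a(2*log(4)/3) = 18.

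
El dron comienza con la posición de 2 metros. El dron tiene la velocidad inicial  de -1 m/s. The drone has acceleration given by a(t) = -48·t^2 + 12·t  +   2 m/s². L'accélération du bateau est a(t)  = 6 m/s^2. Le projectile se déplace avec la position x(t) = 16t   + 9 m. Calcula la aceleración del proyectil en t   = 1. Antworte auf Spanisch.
Partiendo de la posición x(t) = 16·t + 9, tomamos 2 derivadas. La derivada de la posición da la velocidad: v(t) = 16. Tomando d/dt de v(t), encontramos a(t) = 0. De la ecuación de la aceleración a(t) = 0, sustituimos t = 1 para obtener a = 0.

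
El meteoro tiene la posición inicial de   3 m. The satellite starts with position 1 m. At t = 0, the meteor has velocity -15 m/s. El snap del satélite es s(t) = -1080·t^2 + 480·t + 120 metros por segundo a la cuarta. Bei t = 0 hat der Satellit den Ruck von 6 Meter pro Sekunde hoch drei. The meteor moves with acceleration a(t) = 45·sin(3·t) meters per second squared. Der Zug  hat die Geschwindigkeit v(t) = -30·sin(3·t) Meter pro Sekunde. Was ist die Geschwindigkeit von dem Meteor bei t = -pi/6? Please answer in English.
To solve this, we need to take 1 antiderivative of our acceleration equation a(t) = 45·sin(3·t). The antiderivative of acceleration is velocity. Using v(0) = -15, we get v(t) = -15·cos(3·t). We have velocity v(t) = -15·cos(3·t). Substituting t = -pi/6: v(-pi/6) = 0.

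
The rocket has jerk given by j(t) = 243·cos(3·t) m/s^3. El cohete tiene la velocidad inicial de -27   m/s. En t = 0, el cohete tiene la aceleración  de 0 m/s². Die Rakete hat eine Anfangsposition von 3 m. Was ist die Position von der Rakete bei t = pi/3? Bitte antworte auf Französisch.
En partant du jerk j(t) = 243·cos(3·t), nous prenons 3 primitives. La primitive du jerk est l'accélération. En utilisant a(0) = 0, nous obtenons a(t) = 81·sin(3·t). L'intégrale de l'accélération est la vitesse. En utilisant v(0) = -27, nous obtenons v(t) = -27·cos(3·t). En intégrant la vitesse et en utilisant la condition initiale x(0) = 3, nous obtenons x(t) = 3 - 9·sin(3·t). Nous avons la position x(t) = 3 - 9·sin(3·t). En substituant t = pi/3: x(pi/3) = 3.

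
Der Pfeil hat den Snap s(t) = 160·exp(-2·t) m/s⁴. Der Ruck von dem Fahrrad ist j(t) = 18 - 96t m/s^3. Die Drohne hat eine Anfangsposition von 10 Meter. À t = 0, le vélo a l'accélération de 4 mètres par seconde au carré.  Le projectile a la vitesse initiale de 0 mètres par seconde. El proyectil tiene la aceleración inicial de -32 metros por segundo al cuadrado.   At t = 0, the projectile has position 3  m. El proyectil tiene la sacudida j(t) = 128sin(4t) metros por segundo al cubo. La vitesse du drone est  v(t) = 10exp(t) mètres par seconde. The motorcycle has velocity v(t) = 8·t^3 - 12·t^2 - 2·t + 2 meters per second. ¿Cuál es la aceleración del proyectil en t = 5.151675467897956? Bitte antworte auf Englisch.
Starting from jerk j(t) = 128·sin(4·t), we take 1 antiderivative. The integral of jerk, with a(0) = -32, gives acceleration: a(t) = -32·cos(4·t). From the given acceleration equation a(t) = -32·cos(4·t), we substitute t = 5.151675467897956 to get a = 5.92873469512797.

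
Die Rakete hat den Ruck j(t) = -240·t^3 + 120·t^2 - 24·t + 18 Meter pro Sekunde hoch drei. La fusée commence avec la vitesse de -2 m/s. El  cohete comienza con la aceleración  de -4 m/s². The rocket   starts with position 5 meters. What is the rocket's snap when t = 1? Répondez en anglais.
To solve this, we need to take 1 derivative of our jerk equation j(t) = -240·t^3 + 120·t^2 - 24·t + 18. The derivative of jerk gives snap: s(t) = -720·t^2 + 240·t - 24. Using s(t) = -720·t^2 + 240·t - 24 and substituting t = 1, we find s = -504.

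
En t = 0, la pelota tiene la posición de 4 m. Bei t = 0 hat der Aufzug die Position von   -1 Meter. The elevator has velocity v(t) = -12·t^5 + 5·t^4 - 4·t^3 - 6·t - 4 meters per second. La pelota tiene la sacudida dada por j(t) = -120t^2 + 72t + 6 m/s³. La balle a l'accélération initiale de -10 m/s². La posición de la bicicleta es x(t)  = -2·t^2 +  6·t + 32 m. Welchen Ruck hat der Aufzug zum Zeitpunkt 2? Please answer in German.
Um dies zu lösen, müssen wir 2 Ableitungen unserer Gleichung für die Geschwindigkeit v(t) = -12·t^5 + 5·t^4 - 4·t^3 - 6·t - 4 nehmen. Durch Ableiten von der Geschwindigkeit erhalten wir die Beschleunigung: a(t) = -60·t^4 + 20·t^3 - 12·t^2 - 6. Durch Ableiten von der Beschleunigung erhalten wir den Ruck: j(t) = -240·t^3 + 60·t^2 - 24·t. Mit j(t) = -240·t^3 + 60·t^2 - 24·t und Einsetzen von t = 2, finden wir j = -1728.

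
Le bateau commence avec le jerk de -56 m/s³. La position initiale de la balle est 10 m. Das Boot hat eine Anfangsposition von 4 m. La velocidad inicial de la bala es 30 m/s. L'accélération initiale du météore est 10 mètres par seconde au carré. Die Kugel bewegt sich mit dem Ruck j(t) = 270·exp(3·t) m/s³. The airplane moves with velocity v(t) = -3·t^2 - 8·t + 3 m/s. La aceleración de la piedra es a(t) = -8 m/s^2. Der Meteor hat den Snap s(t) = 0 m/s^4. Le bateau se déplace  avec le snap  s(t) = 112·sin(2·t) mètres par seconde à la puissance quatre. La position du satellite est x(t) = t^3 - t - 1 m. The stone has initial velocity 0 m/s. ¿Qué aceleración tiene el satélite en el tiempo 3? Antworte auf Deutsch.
Um dies zu lösen, müssen wir 2 Ableitungen unserer Gleichung für die Position x(t) = t^3 - t - 1 nehmen. Durch Ableiten von der Position erhalten wir die Geschwindigkeit: v(t) = 3·t^2 - 1. Durch Ableiten von der Geschwindigkeit erhalten wir die Beschleunigung: a(t) = 6·t. Aus der Gleichung für die Beschleunigung a(t) = 6·t, setzen wir t = 3 ein und erhalten a = 18.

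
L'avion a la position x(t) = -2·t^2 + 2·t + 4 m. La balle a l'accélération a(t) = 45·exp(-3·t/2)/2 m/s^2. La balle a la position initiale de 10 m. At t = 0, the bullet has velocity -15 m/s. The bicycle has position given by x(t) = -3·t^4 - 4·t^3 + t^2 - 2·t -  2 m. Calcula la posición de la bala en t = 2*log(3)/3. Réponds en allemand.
Um dies zu lösen, müssen wir 2 Stammfunktionen unserer Gleichung für die Beschleunigung a(t) = 45·exp(-3·t/2)/2 finden. Das Integral von der Beschleunigung ist die Geschwindigkeit. Mit v(0) = -15 erhalten wir v(t) = -15·exp(-3·t/2). Das Integral von der Geschwindigkeit, mit x(0) = 10, ergibt die Position: x(t) = 10·exp(-3·t/2). Wir haben die Position x(t) = 10·exp(-3·t/2). Durch Einsetzen von t = 2*log(3)/3: x(2*log(3)/3) = 10/3.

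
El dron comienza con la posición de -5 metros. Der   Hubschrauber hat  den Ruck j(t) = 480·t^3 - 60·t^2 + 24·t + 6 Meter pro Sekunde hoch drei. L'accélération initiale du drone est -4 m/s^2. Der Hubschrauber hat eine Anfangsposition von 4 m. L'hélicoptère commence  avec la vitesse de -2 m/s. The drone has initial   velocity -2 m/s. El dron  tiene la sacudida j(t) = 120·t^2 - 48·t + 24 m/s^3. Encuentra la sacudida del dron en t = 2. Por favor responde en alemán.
Mit j(t) = 120·t^2 - 48·t + 24 und Einsetzen von t = 2, finden wir j = 408.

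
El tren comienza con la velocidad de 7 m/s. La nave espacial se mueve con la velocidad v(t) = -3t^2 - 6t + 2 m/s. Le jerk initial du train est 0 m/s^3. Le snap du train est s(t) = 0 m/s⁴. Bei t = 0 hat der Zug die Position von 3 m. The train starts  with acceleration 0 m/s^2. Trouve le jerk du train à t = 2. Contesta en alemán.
Wir müssen das Integral unserer Gleichung für den Snap s(t) = 0 1-mal finden. Das Integral von dem Snap ist der Ruck. Mit j(0) = 0 erhalten wir j(t) = 0. Wir haben den Ruck j(t) = 0. Durch Einsetzen von t = 2: j(2) = 0.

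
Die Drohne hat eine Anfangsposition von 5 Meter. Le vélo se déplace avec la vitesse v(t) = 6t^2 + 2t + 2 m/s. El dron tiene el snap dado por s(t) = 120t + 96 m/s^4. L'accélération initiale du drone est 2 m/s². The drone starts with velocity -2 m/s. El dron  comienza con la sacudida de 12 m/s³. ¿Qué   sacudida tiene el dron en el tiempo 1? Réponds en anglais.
Starting from snap s(t) = 120·t + 96, we take 1 integral. Integrating snap and using the initial condition j(0) = 12, we get j(t) = 60·t^2 + 96·t + 12. Using j(t) = 60·t^2 + 96·t + 12 and substituting t = 1, we find j = 168.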